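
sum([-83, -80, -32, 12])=(-83) + (-80) + (-32) + 12
= -183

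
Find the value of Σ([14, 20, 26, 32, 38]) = 14 + 20 + 26 + 32 + 38
= 130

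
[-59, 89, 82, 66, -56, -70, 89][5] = -70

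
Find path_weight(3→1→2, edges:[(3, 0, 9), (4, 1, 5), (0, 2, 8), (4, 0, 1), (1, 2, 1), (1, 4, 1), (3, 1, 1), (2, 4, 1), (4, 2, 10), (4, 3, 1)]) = 2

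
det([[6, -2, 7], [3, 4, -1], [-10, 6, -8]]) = (1)*(6)*det([[4, -1], [6, -8]]) + (-1)*(-2)*det([[3, -1], [-10, -8]]) + (1)*(7)*det([[3, 4], [-10, 6]])
= -156 + -68 + 406
= 182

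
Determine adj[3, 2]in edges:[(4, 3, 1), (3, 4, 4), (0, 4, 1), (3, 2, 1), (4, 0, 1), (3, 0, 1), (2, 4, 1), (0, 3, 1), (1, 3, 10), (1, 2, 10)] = 1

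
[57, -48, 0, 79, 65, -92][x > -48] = keep x where x > -48: 57✓, -48✗, 0✓, 79✓, 65✓, -92✗
= [57, 0, 79, 65]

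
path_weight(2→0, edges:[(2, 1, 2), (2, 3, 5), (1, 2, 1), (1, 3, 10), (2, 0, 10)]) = 10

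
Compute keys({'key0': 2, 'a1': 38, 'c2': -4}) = ['key0', 'a1', 'c2']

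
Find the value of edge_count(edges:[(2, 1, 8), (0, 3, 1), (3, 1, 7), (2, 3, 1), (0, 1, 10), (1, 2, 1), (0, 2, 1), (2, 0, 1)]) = 8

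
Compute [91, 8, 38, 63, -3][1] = 8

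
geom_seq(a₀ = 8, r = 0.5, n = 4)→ a_0 = 8*0.5^0 = 8.0
a_1 = 8*0.5^1 = 4.0
a_2 = 8*0.5^2 = 2.0
...
= [8.0, 4.0, 2.0, 1.0]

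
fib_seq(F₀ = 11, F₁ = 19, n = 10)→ [11, 19, 30, 49, 79, 128, 207, 335, 542, 877]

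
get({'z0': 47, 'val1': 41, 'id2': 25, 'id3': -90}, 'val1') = 41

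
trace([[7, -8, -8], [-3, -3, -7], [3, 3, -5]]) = -1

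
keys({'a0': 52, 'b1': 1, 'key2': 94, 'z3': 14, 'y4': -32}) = ['a0', 'b1', 'key2', 'z3', 'y4']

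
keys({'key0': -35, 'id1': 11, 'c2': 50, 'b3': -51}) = ['key0', 'id1', 'c2', 'b3']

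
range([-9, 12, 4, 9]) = 21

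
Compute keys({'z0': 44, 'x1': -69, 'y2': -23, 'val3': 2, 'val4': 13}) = ['z0', 'x1', 'y2', 'val3', 'val4']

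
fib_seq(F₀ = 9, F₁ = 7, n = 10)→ F_2 = F_1 + F_0 = 16
F_3 = F_2 + F_1 = 23
F_4 = F_3 + F_2 = 39
...
= [9, 7, 16, 23, 39, 62, 101, 163, 264, 427]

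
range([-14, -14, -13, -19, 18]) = 37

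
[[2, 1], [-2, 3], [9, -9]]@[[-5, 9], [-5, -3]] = C[0][0] = (2)*(-5) + (1)*(-5) = -15
C[0][1] = (2)*(9) + (1)*(-3) = 15
C[1][0] = (-2)*(-5) + (3)*(-5) = -5
C[1][1] = (-2)*(9) + (3)*(-3) = -27
C[2][0] = (9)*(-5) + (-9)*(-5) = 0
C[2][1] = (9)*(9) + (-9)*(-3) = 108
= [[-15, 15], [-5, -27], [0, 108]]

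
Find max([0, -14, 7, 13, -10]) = 13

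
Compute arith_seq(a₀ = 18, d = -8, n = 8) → [18, 10, 2, -6, -14, -22, -30, -38]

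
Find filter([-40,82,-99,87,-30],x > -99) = keep x where x > -99: -40✓, 82✓, -99✗, 87✓, -30✓
= [-40, 82, 87, -30]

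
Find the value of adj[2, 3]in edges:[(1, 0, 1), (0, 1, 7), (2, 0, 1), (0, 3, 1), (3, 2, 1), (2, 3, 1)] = 1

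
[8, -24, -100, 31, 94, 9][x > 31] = keep x where x > 31: 8✗, -24✗, -100✗, 31✗, 94✓, 9✗
= [94]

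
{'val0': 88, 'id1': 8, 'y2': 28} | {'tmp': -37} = {'val0': 88, 'id1': 8, 'y2': 28, 'tmp': -37}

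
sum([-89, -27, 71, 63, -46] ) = -28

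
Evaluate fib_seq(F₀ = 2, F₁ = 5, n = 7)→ F_2 = F_1 + F_0 = 7
F_3 = F_2 + F_1 = 12
F_4 = F_3 + F_2 = 19
...
= [2, 5, 7, 12, 19, 31, 50]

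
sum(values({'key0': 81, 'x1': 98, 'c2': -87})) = 92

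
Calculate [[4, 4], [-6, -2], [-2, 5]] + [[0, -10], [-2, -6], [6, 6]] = [[4, -6], [-8, -8], [4, 11]]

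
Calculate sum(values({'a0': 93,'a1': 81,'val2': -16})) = 158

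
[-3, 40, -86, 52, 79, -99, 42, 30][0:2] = [-3, 40]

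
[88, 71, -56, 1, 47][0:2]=[88, 71]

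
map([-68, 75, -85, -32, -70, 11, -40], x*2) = [-136, 150, -170, -64, -140, 22, -80]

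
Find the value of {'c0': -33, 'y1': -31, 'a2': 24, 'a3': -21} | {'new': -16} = {'c0': -33, 'y1': -31, 'a2': 24, 'a3': -21, 'new': -16}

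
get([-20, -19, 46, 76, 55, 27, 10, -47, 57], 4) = 55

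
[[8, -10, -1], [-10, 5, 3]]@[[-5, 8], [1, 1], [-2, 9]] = [[-48, 45], [49, -48]]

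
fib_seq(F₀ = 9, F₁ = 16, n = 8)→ F_2 = F_1 + F_0 = 25
F_3 = F_2 + F_1 = 41
F_4 = F_3 + F_2 = 66
...
= [9, 16, 25, 41, 66, 107, 173, 280]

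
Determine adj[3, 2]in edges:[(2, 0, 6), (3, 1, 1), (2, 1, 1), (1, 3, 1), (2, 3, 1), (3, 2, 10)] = 10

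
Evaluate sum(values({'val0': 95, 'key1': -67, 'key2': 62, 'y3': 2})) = 92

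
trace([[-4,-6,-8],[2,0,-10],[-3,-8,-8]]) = -12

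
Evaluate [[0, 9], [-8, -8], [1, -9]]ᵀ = [[0, -8, 1], [9, -8, -9]]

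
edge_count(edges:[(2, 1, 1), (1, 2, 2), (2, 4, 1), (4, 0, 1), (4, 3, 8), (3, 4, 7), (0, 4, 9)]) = 7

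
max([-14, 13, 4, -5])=13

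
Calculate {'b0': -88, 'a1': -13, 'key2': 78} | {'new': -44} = {'b0': -88, 'a1': -13, 'key2': 78, 'new': -44}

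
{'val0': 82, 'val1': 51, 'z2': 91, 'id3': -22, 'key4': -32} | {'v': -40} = {'val0': 82, 'val1': 51, 'z2': 91, 'id3': -22, 'key4': -32, 'v': -40}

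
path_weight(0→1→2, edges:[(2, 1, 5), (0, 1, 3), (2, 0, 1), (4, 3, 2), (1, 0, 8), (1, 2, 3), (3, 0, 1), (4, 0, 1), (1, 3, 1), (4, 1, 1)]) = 6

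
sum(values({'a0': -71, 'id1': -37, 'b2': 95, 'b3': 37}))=24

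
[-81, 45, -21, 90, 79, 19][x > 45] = keep x where x > 45: -81✗, 45✗, -21✗, 90✓, 79✓, 19✗
= [90, 79]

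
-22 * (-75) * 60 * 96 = 9504000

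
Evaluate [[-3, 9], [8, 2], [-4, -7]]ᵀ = [[-3, 8, -4], [9, 2, -7]]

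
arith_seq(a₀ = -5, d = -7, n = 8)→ [-5, -12, -19, -26, -33, -40, -47, -54]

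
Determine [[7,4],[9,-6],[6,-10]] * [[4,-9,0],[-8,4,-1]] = [[-4, -47, -4], [84, -105, 6], [104, -94, 10]]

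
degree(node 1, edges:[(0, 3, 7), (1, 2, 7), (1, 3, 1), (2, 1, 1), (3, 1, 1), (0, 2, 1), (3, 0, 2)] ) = incident: (1,2), (1,3), (2,1), (3,1)
= 4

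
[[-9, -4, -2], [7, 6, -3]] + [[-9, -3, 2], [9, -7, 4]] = [[-18, -7, 0], [16, -1, 1]]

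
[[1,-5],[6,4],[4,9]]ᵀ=[[1, 6, 4], [-5, 4, 9]]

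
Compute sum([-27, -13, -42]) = (-27) + (-13) + (-42)
= -82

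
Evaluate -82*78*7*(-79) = 3536988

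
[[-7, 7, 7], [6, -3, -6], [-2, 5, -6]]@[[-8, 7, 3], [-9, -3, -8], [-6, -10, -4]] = C[0][0] = (-7)*(-8) + (7)*(-9) + (7)*(-6) = -49
C[0][1] = (-7)*(7) + (7)*(-3) + (7)*(-10) = -140
C[0][2] = (-7)*(3) + (7)*(-8) + (7)*(-4) = -105
C[1][0] = (6)*(-8) + (-3)*(-9) + (-6)*(-6) = 15
C[1][1] = (6)*(7) + (-3)*(-3) + (-6)*(-10) = 111
C[1][2] = (6)*(3) + (-3)*(-8) + (-6)*(-4) = 66
... (3 more cells)
= [[-49, -140, -105], [15, 111, 66], [7, 31, -22]]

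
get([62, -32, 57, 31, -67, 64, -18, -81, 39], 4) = -67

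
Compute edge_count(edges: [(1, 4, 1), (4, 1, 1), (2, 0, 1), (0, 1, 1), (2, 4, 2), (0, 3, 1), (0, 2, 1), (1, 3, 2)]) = 8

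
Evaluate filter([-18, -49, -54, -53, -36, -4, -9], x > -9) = [-4]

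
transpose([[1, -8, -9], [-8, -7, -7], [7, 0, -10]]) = [[1, -8, 7], [-8, -7, 0], [-9, -7, -10]]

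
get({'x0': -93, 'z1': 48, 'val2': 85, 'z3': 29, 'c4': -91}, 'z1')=48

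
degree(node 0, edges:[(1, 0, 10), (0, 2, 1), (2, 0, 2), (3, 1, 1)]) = incident: (1,0), (0,2), (2,0)
= 3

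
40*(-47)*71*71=-9477080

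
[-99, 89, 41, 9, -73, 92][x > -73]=[89, 41, 9, 92]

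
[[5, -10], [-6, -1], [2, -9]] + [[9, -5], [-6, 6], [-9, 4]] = [[14, -15], [-12, 5], [-7, -5]]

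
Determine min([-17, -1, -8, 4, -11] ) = -17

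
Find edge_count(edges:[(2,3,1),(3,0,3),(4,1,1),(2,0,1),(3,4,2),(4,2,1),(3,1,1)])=7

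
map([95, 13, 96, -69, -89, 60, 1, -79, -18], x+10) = [105, 23, 106, -59, -79, 70, 11, -69, -8]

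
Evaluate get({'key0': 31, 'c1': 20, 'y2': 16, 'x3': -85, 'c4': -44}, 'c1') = 20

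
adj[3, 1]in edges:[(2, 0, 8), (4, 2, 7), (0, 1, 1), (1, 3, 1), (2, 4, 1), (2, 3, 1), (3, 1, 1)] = 1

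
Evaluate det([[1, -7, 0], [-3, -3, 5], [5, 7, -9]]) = 6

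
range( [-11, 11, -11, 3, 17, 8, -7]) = 28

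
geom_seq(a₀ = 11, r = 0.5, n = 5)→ [11.0, 5.5, 2.75, 1.375, 0.6875]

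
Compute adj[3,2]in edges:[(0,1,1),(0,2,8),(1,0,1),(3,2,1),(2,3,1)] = 1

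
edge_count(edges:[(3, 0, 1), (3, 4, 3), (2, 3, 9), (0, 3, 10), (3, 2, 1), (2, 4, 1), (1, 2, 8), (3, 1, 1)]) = 8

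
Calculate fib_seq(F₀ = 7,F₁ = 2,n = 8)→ F_2 = F_1 + F_0 = 9
F_3 = F_2 + F_1 = 11
F_4 = F_3 + F_2 = 20
...
= [7, 2, 9, 11, 20, 31, 51, 82]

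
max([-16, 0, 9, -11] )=9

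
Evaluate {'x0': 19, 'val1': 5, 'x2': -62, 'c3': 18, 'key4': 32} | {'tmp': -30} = {'x0': 19, 'val1': 5, 'x2': -62, 'c3': 18, 'key4': 32, 'tmp': -30}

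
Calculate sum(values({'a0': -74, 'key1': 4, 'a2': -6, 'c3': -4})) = (-74) + 4 + (-6) + (-4)
= -80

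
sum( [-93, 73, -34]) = -54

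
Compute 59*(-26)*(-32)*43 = 2110784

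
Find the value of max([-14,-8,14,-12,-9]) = 14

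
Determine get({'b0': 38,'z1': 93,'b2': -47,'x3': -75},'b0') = 38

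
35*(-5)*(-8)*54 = 75600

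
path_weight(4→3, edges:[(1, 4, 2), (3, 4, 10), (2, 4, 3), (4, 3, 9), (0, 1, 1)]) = 9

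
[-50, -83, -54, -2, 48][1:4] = [-83, -54, -2]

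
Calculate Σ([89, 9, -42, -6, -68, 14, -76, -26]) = -106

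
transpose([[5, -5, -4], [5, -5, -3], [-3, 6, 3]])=[[5, 5, -3], [-5, -5, 6], [-4, -3, 3]]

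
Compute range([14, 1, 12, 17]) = 16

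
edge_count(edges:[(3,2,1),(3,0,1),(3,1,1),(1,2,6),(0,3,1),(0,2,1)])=6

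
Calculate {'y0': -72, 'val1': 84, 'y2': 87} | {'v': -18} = {'y0': -72, 'val1': 84, 'y2': 87, 'v': -18}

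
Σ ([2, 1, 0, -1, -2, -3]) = -3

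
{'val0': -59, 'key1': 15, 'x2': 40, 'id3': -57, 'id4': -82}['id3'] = -57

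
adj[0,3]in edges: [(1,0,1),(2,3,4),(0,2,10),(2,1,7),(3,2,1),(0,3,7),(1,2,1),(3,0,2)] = 7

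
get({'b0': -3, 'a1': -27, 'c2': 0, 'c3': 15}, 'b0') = -3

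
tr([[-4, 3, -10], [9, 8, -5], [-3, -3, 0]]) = 4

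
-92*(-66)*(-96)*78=-45467136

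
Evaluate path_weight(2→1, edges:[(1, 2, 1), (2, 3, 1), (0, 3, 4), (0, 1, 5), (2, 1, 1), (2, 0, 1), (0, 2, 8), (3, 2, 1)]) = w(2→1)=1
= 1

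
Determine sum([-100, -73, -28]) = -201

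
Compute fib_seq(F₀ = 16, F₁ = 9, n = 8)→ F_2 = F_1 + F_0 = 25
F_3 = F_2 + F_1 = 34
F_4 = F_3 + F_2 = 59
...
= [16, 9, 25, 34, 59, 93, 152, 245]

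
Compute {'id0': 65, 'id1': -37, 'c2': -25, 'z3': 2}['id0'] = 65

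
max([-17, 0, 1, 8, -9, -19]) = 8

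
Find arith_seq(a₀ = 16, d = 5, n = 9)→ a_0 = 16 + 0*5 = 16
a_1 = 16 + 1*5 = 21
a_2 = 16 + 2*5 = 26
...
= [16, 21, 26, 31, 36, 41, 46, 51, 56]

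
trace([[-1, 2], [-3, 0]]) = diagonal: (-1) + 0
= -1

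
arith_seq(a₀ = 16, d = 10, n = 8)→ [16, 26, 36, 46, 56, 66, 76, 86]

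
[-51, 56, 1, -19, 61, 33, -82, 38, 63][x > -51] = keep x where x > -51: -51✗, 56✓, 1✓, -19✓, 61✓, 33✓, -82✗, 38✓, 63✓
= [56, 1, -19, 61, 33, 38, 63]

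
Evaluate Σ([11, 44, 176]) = 231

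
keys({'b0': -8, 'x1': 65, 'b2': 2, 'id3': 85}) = ['b0', 'x1', 'b2', 'id3']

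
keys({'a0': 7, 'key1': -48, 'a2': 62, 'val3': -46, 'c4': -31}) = ['a0', 'key1', 'a2', 'val3', 'c4']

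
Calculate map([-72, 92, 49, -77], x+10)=-72+10=-62, 92+10=102, 49+10=59, -77+10=-67
= [-62, 102, 59, -67]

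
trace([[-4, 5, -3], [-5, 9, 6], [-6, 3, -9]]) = diagonal: (-4) + 9 + (-9)
= -4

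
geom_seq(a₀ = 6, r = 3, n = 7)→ [6, 18, 54, 162, 486, 1458, 4374]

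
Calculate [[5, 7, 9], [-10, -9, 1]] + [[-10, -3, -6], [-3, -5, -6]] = [[-5, 4, 3], [-13, -14, -5]]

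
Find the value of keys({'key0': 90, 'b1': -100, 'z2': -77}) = ['key0', 'b1', 'z2']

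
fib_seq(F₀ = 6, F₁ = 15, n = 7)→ [6, 15, 21, 36, 57, 93, 150]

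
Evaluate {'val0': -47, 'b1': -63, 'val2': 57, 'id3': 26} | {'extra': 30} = {'val0': -47, 'b1': -63, 'val2': 57, 'id3': 26, 'extra': 30}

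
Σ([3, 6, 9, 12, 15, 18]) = 3 + 6 + 9 + 12 + 15 + 18
= 63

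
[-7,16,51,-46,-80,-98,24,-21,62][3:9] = [-46, -80, -98, 24, -21, 62]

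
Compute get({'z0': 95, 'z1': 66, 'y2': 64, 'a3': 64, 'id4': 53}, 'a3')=64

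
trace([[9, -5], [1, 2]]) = diagonal: 9 + 2
= 11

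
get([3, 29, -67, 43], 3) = 43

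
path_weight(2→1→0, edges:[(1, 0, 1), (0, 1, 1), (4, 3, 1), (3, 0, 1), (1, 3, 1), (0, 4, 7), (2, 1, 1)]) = w(2→1)=1 + w(1→0)=1
= 2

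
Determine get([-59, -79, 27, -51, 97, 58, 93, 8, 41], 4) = 97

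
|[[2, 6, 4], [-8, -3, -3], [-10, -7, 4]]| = 410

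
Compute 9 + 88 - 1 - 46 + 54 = 104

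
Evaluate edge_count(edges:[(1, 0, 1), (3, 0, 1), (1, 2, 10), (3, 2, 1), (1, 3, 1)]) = 5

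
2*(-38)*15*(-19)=21660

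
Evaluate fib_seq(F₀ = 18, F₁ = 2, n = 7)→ [18, 2, 20, 22, 42, 64, 106]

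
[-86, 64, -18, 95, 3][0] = -86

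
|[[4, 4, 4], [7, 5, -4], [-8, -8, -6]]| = (1)*(4)*det([[5, -4], [-8, -6]]) + (-1)*(4)*det([[7, -4], [-8, -6]]) + (1)*(4)*det([[7, 5], [-8, -8]])
= -248 + 296 + -64
= -16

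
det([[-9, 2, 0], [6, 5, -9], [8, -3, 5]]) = (1)*(-9)*det([[5, -9], [-3, 5]]) + (-1)*(2)*det([[6, -9], [8, 5]]) + (1)*(0)*det([[6, 5], [8, -3]])
= 18 + -204 + 0
= -186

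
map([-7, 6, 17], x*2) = [-14, 12, 34]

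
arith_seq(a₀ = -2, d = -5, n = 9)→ [-2, -7, -12, -17, -22, -27, -32, -37, -42]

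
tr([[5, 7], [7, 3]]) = 8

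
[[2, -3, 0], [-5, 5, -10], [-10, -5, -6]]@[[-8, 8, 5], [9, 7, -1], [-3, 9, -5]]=C[0][0] = (2)*(-8) + (-3)*(9) + (0)*(-3) = -43
C[0][1] = (2)*(8) + (-3)*(7) + (0)*(9) = -5
C[0][2] = (2)*(5) + (-3)*(-1) + (0)*(-5) = 13
C[1][0] = (-5)*(-8) + (5)*(9) + (-10)*(-3) = 115
C[1][1] = (-5)*(8) + (5)*(7) + (-10)*(9) = -95
C[1][2] = (-5)*(5) + (5)*(-1) + (-10)*(-5) = 20
... (3 more cells)
= [[-43, -5, 13], [115, -95, 20], [53, -169, -15]]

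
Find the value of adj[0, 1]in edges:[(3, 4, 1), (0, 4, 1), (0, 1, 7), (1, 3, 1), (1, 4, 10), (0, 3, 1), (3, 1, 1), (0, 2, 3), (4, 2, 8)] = 7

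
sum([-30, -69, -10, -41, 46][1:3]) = slice → [-69, -10]
(-69) + (-10)
= -79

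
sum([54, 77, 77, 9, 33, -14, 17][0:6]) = slice → [54, 77, 77, 9, 33, -14]
54 + 77 + 77 + 9 + 33 + (-14)
= 236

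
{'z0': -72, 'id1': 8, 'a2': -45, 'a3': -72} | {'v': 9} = {'z0': -72, 'id1': 8, 'a2': -45, 'a3': -72, 'v': 9}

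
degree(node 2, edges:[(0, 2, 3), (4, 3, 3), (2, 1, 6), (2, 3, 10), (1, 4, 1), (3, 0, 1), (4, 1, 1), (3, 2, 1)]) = incident: (0,2), (2,1), (2,3), (3,2)
= 4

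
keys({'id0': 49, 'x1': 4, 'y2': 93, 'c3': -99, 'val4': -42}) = ['id0', 'x1', 'y2', 'c3', 'val4']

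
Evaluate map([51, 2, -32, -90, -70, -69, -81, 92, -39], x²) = [2601, 4, 1024, 8100, 4900, 4761, 6561, 8464, 1521]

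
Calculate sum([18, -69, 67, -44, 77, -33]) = 16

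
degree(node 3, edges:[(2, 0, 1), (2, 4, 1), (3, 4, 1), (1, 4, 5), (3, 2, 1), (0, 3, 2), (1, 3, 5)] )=incident: (3,4), (3,2), (0,3), (1,3)
= 4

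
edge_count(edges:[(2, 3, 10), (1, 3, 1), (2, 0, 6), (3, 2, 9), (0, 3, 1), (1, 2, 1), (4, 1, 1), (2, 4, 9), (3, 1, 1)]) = 9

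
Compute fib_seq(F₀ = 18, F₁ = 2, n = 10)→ F_2 = F_1 + F_0 = 20
F_3 = F_2 + F_1 = 22
F_4 = F_3 + F_2 = 42
...
= [18, 2, 20, 22, 42, 64, 106, 170, 276, 446]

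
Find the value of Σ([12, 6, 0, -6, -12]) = 0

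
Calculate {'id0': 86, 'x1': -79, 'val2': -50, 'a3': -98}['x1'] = -79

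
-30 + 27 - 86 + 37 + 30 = -22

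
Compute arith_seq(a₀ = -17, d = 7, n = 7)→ a_0 = -17 + 0*7 = -17
a_1 = -17 + 1*7 = -10
a_2 = -17 + 2*7 = -3
...
= [-17, -10, -3, 4, 11, 18, 25]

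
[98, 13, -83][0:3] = [98, 13, -83]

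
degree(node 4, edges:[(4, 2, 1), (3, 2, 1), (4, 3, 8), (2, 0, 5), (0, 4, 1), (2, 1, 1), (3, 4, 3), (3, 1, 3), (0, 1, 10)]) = 4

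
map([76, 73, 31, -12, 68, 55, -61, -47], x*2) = [152, 146, 62, -24, 136, 110, -122, -94]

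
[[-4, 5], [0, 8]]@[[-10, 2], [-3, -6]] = [[25, -38], [-24, -48]]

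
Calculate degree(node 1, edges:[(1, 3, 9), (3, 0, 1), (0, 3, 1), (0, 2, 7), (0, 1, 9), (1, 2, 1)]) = 3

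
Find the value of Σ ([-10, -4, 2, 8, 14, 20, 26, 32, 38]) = (-10) + (-4) + 2 + 8 + 14 + 20 + 26 + 32 + 38
= 126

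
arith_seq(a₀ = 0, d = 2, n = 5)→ [0, 2, 4, 6, 8]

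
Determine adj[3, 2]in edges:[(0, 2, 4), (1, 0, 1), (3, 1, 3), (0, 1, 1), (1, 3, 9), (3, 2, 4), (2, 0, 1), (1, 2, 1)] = 4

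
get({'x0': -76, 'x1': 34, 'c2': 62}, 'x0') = -76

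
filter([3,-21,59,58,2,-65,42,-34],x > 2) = [3, 59, 58, 42]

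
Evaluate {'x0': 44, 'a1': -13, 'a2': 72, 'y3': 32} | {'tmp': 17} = {'x0': 44, 'a1': -13, 'a2': 72, 'y3': 32, 'tmp': 17}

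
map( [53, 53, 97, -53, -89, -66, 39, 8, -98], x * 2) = [106, 106, 194, -106, -178, -132, 78, 16, -196]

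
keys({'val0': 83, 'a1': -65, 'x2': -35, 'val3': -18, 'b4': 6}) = ['val0', 'a1', 'x2', 'val3', 'b4']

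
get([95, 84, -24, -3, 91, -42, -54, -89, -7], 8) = -7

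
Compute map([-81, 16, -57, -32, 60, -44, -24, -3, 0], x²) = [6561, 256, 3249, 1024, 3600, 1936, 576, 9, 0]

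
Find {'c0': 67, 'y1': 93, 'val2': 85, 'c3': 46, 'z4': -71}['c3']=46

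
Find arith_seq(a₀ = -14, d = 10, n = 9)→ a_0 = -14 + 0*10 = -14
a_1 = -14 + 1*10 = -4
a_2 = -14 + 2*10 = 6
...
= [-14, -4, 6, 16, 26, 36, 46, 56, 66]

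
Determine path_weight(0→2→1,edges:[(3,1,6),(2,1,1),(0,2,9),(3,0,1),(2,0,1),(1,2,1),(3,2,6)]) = 10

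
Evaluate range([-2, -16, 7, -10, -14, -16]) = 23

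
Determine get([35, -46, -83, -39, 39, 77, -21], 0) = 35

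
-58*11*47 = -29986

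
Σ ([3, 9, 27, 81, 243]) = 3 + 9 + 27 + 81 + 243
= 363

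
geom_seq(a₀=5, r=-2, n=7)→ [5, -10, 20, -40, 80, -160, 320]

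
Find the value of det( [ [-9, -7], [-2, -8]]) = (-9)*(-8) - (-7)*(-2)
= 58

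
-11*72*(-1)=792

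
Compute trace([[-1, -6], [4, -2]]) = -3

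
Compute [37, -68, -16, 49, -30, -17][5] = -17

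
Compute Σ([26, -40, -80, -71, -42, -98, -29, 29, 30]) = -275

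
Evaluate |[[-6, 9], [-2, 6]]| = (-6)*(6) - (9)*(-2)
= -18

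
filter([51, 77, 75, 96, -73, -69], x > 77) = [96]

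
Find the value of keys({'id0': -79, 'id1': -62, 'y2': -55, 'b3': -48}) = ['id0', 'id1', 'y2', 'b3']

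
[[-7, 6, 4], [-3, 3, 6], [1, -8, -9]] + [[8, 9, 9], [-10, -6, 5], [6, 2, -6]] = [[1, 15, 13], [-13, -3, 11], [7, -6, -15]]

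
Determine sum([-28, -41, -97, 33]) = -133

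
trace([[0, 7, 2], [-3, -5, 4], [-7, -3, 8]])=3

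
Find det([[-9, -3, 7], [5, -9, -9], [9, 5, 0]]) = (1)*(-9)*det([[-9, -9], [5, 0]]) + (-1)*(-3)*det([[5, -9], [9, 0]]) + (1)*(7)*det([[5, -9], [9, 5]])
= -405 + 243 + 742
= 580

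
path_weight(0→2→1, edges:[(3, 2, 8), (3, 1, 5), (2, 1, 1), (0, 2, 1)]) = w(0→2)=1 + w(2→1)=1
= 2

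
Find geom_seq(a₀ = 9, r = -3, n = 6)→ [9, -27, 81, -243, 729, -2187]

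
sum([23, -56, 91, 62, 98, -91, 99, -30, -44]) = 23 + (-56) + 91 + 62 + 98 + (-91) + 99 + (-30) + (-44)
= 152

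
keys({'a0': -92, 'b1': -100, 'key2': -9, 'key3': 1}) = ['a0', 'b1', 'key2', 'key3']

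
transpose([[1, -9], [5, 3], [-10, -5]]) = [[1, 5, -10], [-9, 3, -5]]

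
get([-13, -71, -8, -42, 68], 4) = 68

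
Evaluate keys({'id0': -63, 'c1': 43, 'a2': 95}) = ['id0', 'c1', 'a2']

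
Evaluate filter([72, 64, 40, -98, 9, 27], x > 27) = [72, 64, 40]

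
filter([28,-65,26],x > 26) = [28]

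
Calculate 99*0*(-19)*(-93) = 0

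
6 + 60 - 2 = 64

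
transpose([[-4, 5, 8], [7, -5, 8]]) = [[-4, 7], [5, -5], [8, 8]]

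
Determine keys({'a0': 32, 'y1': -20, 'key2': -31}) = ['a0', 'y1', 'key2']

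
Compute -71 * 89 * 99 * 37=-23146497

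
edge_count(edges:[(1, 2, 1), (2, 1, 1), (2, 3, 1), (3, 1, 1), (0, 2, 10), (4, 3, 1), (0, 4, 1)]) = 7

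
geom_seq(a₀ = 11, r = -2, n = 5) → [11, -22, 44, -88, 176]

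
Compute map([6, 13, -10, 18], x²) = (6)²=36, (13)²=169, (-10)²=100, (18)²=324
= [36, 169, 100, 324]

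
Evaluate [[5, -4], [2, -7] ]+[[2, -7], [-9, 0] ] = [[7, -11], [-7, -7]]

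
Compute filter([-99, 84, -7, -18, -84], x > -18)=keep x where x > -18: -99✗, 84✓, -7✓, -18✗, -84✗
= [84, -7]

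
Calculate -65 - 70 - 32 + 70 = -97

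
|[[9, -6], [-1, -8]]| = (9)*(-8) - (-6)*(-1)
= -78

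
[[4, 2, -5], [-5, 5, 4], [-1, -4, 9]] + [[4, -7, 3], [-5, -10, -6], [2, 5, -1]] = [[8, -5, -2], [-10, -5, -2], [1, 1, 8]]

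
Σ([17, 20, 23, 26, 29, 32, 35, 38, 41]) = 261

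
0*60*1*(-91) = 0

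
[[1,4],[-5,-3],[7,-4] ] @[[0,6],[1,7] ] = C[0][0] = (1)*(0) + (4)*(1) = 4
C[0][1] = (1)*(6) + (4)*(7) = 34
C[1][0] = (-5)*(0) + (-3)*(1) = -3
C[1][1] = (-5)*(6) + (-3)*(7) = -51
C[2][0] = (7)*(0) + (-4)*(1) = -4
C[2][1] = (7)*(6) + (-4)*(7) = 14
= [[4, 34], [-3, -51], [-4, 14]]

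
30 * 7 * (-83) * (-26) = 453180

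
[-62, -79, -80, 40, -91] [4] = -91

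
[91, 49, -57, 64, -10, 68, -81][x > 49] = [91, 64, 68]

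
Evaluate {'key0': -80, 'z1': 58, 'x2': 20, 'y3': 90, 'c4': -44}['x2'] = 20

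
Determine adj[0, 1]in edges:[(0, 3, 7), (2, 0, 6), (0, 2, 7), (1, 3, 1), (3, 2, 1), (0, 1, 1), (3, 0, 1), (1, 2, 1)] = 1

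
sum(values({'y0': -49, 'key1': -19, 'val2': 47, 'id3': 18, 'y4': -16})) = (-49) + (-19) + 47 + 18 + (-16)
= -19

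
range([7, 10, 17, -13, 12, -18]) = 35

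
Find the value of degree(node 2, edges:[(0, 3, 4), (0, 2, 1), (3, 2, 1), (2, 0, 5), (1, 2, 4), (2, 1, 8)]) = incident: (0,2), (3,2), (2,0), (1,2), (2,1)
= 5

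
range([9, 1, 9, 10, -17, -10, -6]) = 27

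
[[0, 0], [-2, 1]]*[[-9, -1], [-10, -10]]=[[0, 0], [8, -8]]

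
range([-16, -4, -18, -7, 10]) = 28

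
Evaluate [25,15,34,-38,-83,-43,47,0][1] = 15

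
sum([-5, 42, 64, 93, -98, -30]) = (-5) + 42 + 64 + 93 + (-98) + (-30)
= 66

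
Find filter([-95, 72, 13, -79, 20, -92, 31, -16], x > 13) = [72, 20, 31]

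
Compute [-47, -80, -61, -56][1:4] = [-80, -61, -56]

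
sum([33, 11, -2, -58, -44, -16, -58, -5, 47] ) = -92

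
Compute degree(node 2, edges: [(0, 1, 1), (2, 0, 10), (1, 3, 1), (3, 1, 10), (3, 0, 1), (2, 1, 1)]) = 2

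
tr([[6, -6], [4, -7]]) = -1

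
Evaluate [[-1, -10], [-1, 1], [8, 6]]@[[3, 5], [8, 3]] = [[-83, -35], [5, -2], [72, 58]]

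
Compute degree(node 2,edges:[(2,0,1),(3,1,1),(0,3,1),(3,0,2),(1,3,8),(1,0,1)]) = 1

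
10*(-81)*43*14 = -487620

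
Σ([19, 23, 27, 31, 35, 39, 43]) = 217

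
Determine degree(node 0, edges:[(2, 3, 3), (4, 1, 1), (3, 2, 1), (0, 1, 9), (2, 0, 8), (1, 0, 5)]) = incident: (0,1), (2,0), (1,0)
= 3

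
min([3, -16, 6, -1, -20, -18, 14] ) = -20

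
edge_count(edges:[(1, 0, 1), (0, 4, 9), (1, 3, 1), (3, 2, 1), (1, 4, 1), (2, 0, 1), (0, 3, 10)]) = 7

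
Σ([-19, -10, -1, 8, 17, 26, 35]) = (-19) + (-10) + (-1) + 8 + 17 + 26 + 35
= 56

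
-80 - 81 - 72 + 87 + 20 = -126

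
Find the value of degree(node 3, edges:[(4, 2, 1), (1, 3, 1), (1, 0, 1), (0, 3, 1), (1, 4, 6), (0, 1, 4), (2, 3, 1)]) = incident: (1,3), (0,3), (2,3)
= 3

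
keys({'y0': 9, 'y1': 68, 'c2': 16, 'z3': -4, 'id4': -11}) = ['y0', 'y1', 'c2', 'z3', 'id4']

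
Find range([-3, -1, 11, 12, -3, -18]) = 30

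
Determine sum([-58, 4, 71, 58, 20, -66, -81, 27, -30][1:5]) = slice → [4, 71, 58, 20]
4 + 71 + 58 + 20
= 153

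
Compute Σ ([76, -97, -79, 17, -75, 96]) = -62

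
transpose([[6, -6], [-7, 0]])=[[6, -7], [-6, 0]]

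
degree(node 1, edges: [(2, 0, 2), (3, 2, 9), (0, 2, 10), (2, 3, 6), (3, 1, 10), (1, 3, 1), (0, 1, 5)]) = 3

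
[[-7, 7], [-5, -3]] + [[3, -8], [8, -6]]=[[-4, -1], [3, -9]]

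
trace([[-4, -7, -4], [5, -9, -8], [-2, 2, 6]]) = -7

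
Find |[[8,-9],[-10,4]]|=-58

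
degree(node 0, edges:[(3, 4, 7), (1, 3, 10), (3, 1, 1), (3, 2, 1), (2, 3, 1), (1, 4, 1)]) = 0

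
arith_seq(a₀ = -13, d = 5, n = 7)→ a_0 = -13 + 0*5 = -13
a_1 = -13 + 1*5 = -8
a_2 = -13 + 2*5 = -3
...
= [-13, -8, -3, 2, 7, 12, 17]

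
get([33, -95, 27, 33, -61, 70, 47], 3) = 33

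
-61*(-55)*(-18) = -60390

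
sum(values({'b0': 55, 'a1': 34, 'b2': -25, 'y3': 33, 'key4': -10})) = 55 + 34 + (-25) + 33 + (-10)
= 87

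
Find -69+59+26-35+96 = 77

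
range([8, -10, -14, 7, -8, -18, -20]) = 28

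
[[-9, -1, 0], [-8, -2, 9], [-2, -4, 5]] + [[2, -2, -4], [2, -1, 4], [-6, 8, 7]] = [[-7, -3, -4], [-6, -3, 13], [-8, 4, 12]]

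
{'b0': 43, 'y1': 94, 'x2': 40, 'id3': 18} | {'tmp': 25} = {'b0': 43, 'y1': 94, 'x2': 40, 'id3': 18, 'tmp': 25}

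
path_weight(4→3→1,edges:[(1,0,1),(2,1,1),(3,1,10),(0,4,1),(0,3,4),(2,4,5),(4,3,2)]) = 12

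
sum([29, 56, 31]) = 29 + 56 + 31
= 116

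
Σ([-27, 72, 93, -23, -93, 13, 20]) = 55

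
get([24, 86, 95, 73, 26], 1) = 86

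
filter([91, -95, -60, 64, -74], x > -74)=keep x where x > -74: 91✓, -95✗, -60✓, 64✓, -74✗
= [91, -60, 64]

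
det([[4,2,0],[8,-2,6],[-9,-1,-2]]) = -36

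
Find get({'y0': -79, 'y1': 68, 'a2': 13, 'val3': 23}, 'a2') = 13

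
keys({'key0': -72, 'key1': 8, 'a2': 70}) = ['key0', 'key1', 'a2']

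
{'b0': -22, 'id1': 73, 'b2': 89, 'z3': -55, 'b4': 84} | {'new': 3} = {'b0': -22, 'id1': 73, 'b2': 89, 'z3': -55, 'b4': 84, 'new': 3}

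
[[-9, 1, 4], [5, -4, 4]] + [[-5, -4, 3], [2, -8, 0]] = [[-14, -3, 7], [7, -12, 4]]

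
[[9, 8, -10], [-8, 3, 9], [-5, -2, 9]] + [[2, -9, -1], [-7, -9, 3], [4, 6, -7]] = [[11, -1, -11], [-15, -6, 12], [-1, 4, 2]]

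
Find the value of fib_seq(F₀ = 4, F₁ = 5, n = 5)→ F_2 = F_1 + F_0 = 9
F_3 = F_2 + F_1 = 14
F_4 = F_3 + F_2 = 23
= [4, 5, 9, 14, 23]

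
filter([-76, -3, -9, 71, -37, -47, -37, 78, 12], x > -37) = [-3, -9, 71, 78, 12]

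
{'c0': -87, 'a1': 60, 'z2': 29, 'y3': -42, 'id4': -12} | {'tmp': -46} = {'c0': -87, 'a1': 60, 'z2': 29, 'y3': -42, 'id4': -12, 'tmp': -46}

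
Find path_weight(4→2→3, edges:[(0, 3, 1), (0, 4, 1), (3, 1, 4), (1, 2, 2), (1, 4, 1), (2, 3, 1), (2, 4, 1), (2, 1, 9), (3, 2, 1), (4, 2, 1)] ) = 2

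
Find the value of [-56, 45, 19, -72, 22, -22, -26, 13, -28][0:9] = [-56, 45, 19, -72, 22, -22, -26, 13, -28]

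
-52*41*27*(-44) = 2532816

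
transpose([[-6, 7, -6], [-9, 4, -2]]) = [[-6, -9], [7, 4], [-6, -2]]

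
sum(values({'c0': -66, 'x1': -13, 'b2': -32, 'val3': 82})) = -29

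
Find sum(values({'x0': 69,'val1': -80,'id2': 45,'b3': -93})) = -59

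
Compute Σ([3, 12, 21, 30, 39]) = 105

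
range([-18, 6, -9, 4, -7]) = 24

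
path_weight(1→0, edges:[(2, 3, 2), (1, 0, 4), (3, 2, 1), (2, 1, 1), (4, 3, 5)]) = 4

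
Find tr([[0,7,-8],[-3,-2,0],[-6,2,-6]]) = diagonal: 0 + (-2) + (-6)
= -8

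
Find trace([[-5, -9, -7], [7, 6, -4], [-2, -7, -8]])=diagonal: (-5) + 6 + (-8)
= -7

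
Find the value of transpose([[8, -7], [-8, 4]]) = [[8, -8], [-7, 4]]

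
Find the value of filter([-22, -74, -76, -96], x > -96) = keep x where x > -96: -22✓, -74✓, -76✓, -96✗
= [-22, -74, -76]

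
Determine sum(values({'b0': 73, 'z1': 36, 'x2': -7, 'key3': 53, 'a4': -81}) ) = 74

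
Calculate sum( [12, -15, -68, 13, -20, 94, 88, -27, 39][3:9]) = slice → [13, -20, 94, 88, -27, 39]
13 + (-20) + 94 + 88 + (-27) + 39
= 187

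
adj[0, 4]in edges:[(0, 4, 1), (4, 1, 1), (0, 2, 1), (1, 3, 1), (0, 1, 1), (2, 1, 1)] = 1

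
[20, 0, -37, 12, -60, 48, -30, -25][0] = 20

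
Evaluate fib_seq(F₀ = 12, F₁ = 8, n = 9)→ F_2 = F_1 + F_0 = 20
F_3 = F_2 + F_1 = 28
F_4 = F_3 + F_2 = 48
...
= [12, 8, 20, 28, 48, 76, 124, 200, 324]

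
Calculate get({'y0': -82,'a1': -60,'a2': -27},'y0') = -82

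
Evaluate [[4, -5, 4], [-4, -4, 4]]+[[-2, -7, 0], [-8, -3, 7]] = [[2, -12, 4], [-12, -7, 11]]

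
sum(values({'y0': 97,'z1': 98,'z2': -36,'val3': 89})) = 97 + 98 + (-36) + 89
= 248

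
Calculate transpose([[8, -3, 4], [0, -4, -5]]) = [[8, 0], [-3, -4], [4, -5]]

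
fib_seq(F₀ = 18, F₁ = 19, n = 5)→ F_2 = F_1 + F_0 = 37
F_3 = F_2 + F_1 = 56
F_4 = F_3 + F_2 = 93
= [18, 19, 37, 56, 93]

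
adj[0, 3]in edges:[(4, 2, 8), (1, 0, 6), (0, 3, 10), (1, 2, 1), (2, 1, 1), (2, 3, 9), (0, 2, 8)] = 10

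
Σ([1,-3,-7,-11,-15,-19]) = 1 + (-3) + (-7) + (-11) + (-15) + (-19)
= -54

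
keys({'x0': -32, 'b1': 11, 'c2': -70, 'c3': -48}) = ['x0', 'b1', 'c2', 'c3']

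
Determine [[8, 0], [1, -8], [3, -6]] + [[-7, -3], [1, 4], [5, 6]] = [[1, -3], [2, -4], [8, 0]]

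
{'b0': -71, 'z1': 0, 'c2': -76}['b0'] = -71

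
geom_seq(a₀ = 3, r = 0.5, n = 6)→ [3.0, 1.5, 0.75, 0.375, 0.1875, 0.09375]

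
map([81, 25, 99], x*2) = 81*2=162, 25*2=50, 99*2=198
= [162, 50, 198]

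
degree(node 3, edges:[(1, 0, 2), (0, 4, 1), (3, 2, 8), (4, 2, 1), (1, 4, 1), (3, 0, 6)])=incident: (3,2), (3,0)
= 2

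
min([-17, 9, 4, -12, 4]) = -17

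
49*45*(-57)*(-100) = 12568500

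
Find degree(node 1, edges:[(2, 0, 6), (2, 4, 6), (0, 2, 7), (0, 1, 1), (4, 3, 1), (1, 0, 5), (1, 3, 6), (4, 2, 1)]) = incident: (0,1), (1,0), (1,3)
= 3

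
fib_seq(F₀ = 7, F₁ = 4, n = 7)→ [7, 4, 11, 15, 26, 41, 67]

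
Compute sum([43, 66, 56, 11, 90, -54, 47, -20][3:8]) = slice → [11, 90, -54, 47, -20]
11 + 90 + (-54) + 47 + (-20)
= 74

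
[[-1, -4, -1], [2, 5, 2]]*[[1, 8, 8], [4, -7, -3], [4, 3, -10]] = [[-21, 17, 14], [30, -13, -19]]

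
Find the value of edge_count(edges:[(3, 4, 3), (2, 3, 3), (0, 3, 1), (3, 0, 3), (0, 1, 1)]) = 5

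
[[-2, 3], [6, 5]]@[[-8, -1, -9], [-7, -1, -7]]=C[0][0] = (-2)*(-8) + (3)*(-7) = -5
C[0][1] = (-2)*(-1) + (3)*(-1) = -1
C[0][2] = (-2)*(-9) + (3)*(-7) = -3
C[1][0] = (6)*(-8) + (5)*(-7) = -83
C[1][1] = (6)*(-1) + (5)*(-1) = -11
C[1][2] = (6)*(-9) + (5)*(-7) = -89
= [[-5, -1, -3], [-83, -11, -89]]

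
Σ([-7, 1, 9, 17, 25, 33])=(-7) + 1 + 9 + 17 + 25 + 33
= 78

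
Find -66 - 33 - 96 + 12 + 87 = -96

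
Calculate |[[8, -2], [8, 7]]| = 72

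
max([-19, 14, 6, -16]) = 14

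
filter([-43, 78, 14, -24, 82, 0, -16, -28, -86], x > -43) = [78, 14, -24, 82, 0, -16, -28]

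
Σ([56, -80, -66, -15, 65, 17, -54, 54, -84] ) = 56 + (-80) + (-66) + (-15) + 65 + 17 + (-54) + 54 + (-84)
= -107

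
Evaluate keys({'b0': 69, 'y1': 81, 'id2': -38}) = ['b0', 'y1', 'id2']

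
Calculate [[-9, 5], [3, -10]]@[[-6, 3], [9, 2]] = C[0][0] = (-9)*(-6) + (5)*(9) = 99
C[0][1] = (-9)*(3) + (5)*(2) = -17
C[1][0] = (3)*(-6) + (-10)*(9) = -108
C[1][1] = (3)*(3) + (-10)*(2) = -11
= [[99, -17], [-108, -11]]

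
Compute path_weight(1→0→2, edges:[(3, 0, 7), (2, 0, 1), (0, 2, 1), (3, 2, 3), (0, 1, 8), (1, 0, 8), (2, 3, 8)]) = 9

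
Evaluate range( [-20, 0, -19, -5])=20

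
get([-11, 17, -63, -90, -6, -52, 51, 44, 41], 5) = -52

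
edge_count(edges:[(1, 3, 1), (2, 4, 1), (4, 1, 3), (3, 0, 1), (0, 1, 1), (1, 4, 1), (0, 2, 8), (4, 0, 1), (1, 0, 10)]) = 9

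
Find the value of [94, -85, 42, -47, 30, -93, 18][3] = -47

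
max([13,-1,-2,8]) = 13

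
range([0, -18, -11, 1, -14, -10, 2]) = 20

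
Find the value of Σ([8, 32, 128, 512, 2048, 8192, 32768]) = 43688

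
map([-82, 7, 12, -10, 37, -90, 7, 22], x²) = [6724, 49, 144, 100, 1369, 8100, 49, 484]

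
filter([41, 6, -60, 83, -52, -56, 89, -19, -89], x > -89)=keep x where x > -89: 41✓, 6✓, -60✓, 83✓, -52✓, -56✓, 89✓, -19✓, -89✗
= [41, 6, -60, 83, -52, -56, 89, -19]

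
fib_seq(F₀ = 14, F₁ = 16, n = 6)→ F_2 = F_1 + F_0 = 30
F_3 = F_2 + F_1 = 46
F_4 = F_3 + F_2 = 76
...
= [14, 16, 30, 46, 76, 122]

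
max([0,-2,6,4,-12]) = 6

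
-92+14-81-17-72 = -248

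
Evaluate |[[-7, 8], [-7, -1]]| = 63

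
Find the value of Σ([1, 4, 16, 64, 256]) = 341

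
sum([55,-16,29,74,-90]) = 52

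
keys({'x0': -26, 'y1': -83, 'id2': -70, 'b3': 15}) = ['x0', 'y1', 'id2', 'b3']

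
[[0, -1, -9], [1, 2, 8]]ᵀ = [[0, 1], [-1, 2], [-9, 8]]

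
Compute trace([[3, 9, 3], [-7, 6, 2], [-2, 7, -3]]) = 6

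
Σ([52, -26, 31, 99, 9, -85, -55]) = 52 + (-26) + 31 + 99 + 9 + (-85) + (-55)
= 25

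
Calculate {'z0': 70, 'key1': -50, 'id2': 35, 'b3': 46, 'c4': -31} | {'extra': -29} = {'z0': 70, 'key1': -50, 'id2': 35, 'b3': 46, 'c4': -31, 'extra': -29}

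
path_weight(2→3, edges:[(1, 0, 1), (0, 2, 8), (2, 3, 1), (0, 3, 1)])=w(2→3)=1
= 1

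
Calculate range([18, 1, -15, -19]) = 37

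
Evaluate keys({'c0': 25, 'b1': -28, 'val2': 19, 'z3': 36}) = ['c0', 'b1', 'val2', 'z3']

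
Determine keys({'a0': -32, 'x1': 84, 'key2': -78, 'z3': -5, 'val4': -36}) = ['a0', 'x1', 'key2', 'z3', 'val4']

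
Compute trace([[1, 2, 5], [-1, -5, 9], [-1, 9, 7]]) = diagonal: 1 + (-5) + 7
= 3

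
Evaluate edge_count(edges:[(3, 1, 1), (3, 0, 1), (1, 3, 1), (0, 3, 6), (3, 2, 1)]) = 5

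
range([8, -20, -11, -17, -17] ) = 28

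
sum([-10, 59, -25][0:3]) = 24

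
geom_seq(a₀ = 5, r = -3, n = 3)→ a_0 = 5*(-3)^0 = 5
a_1 = 5*(-3)^1 = -15
a_2 = 5*(-3)^2 = 45
= [5, -15, 45]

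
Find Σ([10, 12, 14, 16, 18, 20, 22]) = 10 + 12 + 14 + 16 + 18 + 20 + 22
= 112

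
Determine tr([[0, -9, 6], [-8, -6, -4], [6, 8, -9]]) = -15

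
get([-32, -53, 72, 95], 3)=95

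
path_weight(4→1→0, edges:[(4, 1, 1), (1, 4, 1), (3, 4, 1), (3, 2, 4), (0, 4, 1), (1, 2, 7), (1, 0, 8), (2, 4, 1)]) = 9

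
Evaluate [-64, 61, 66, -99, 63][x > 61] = [66, 63]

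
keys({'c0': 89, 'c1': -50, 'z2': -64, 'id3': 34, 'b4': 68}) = ['c0', 'c1', 'z2', 'id3', 'b4']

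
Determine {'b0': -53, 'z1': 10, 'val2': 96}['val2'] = 96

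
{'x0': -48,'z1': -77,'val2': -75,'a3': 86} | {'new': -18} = {'x0': -48, 'z1': -77, 'val2': -75, 'a3': 86, 'new': -18}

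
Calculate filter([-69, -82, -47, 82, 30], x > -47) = [82, 30]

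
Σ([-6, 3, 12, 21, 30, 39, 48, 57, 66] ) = (-6) + 3 + 12 + 21 + 30 + 39 + 48 + 57 + 66
= 270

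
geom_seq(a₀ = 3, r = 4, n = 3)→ a_0 = 3*4^0 = 3
a_1 = 3*4^1 = 12
a_2 = 3*4^2 = 48
= [3, 12, 48]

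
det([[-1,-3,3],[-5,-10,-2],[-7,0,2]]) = (1)*(-1)*det([[-10, -2], [0, 2]]) + (-1)*(-3)*det([[-5, -2], [-7, 2]]) + (1)*(3)*det([[-5, -10], [-7, 0]])
= 20 + -72 + -210
= -262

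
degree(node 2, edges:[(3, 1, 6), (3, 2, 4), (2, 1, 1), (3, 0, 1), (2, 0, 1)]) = incident: (3,2), (2,1), (2,0)
= 3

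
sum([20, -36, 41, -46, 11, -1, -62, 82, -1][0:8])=9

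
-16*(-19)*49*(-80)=-1191680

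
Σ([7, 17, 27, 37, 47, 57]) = 192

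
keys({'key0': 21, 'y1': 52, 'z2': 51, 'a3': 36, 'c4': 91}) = ['key0', 'y1', 'z2', 'a3', 'c4']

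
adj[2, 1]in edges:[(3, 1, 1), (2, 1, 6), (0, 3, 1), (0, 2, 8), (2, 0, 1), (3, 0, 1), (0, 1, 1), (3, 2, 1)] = 6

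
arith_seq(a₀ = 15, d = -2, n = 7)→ a_0 = 15 + 0*-2 = 15
a_1 = 15 + 1*-2 = 13
a_2 = 15 + 2*-2 = 11
...
= [15, 13, 11, 9, 7, 5, 3]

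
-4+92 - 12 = 76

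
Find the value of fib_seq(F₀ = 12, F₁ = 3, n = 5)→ F_2 = F_1 + F_0 = 15
F_3 = F_2 + F_1 = 18
F_4 = F_3 + F_2 = 33
= [12, 3, 15, 18, 33]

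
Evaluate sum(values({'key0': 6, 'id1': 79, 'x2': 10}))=95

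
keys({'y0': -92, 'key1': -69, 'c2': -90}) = ['y0', 'key1', 'c2']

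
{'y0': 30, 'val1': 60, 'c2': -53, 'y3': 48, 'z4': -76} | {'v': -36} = {'y0': 30, 'val1': 60, 'c2': -53, 'y3': 48, 'z4': -76, 'v': -36}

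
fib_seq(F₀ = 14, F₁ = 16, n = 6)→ [14, 16, 30, 46, 76, 122]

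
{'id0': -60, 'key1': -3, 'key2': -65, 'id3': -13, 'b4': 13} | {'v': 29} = {'id0': -60, 'key1': -3, 'key2': -65, 'id3': -13, 'b4': 13, 'v': 29}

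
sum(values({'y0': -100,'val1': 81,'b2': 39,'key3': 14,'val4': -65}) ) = -31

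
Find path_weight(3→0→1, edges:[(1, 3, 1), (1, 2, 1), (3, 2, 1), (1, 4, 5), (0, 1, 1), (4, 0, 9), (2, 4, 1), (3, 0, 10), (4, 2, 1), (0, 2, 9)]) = 11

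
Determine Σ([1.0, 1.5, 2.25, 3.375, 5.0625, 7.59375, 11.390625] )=1.0 + 1.5 + 2.25 + 3.375 + 5.0625 + 7.59375 + 11.390625
= 32.171875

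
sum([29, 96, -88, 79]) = 116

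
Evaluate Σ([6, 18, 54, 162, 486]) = 726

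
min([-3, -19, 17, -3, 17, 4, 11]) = -19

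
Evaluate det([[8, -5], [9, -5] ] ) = (8)*(-5) - (-5)*(9)
= 5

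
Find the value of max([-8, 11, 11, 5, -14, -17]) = 11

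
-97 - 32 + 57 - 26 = -98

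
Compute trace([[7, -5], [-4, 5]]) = 12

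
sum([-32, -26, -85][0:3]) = -143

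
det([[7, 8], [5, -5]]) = (7)*(-5) - (8)*(5)
= -75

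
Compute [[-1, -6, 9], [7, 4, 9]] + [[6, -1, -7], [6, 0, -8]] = [[5, -7, 2], [13, 4, 1]]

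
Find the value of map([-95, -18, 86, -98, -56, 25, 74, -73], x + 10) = [-85, -8, 96, -88, -46, 35, 84, -63]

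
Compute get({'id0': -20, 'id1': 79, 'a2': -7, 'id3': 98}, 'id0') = -20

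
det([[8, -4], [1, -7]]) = -52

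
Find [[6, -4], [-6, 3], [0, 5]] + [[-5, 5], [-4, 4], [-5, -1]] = [[1, 1], [-10, 7], [-5, 4]]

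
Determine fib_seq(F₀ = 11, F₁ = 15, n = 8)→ [11, 15, 26, 41, 67, 108, 175, 283]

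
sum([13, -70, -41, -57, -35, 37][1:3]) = slice → [-70, -41]
(-70) + (-41)
= -111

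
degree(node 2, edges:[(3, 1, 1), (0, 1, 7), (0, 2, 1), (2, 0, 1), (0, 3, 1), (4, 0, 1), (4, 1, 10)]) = 2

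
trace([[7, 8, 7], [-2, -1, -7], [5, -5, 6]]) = diagonal: 7 + (-1) + 6
= 12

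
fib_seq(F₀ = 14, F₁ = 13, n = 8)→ [14, 13, 27, 40, 67, 107, 174, 281]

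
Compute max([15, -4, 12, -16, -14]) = 15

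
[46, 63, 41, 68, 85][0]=46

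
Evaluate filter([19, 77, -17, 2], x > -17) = [19, 77, 2]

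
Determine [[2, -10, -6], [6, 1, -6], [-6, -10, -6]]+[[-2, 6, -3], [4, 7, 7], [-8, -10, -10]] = [[0, -4, -9], [10, 8, 1], [-14, -20, -16]]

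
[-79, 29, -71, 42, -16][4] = -16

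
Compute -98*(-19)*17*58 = 1835932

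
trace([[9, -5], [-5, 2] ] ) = 11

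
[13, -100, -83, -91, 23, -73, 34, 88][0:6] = [13, -100, -83, -91, 23, -73]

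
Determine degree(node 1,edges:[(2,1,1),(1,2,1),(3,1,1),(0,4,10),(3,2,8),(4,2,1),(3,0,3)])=3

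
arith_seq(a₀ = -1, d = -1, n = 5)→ [-1, -2, -3, -4, -5]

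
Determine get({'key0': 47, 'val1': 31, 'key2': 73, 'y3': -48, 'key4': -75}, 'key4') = -75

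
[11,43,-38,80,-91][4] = -91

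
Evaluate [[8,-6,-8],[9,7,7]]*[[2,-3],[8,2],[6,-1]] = [[-80, -28], [116, -20]]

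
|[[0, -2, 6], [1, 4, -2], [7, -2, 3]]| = -146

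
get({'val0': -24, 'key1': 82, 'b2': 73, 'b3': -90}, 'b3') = -90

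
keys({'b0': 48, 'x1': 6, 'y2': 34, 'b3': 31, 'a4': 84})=['b0', 'x1', 'y2', 'b3', 'a4']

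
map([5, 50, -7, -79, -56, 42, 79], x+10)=[15, 60, 3, -69, -46, 52, 89]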